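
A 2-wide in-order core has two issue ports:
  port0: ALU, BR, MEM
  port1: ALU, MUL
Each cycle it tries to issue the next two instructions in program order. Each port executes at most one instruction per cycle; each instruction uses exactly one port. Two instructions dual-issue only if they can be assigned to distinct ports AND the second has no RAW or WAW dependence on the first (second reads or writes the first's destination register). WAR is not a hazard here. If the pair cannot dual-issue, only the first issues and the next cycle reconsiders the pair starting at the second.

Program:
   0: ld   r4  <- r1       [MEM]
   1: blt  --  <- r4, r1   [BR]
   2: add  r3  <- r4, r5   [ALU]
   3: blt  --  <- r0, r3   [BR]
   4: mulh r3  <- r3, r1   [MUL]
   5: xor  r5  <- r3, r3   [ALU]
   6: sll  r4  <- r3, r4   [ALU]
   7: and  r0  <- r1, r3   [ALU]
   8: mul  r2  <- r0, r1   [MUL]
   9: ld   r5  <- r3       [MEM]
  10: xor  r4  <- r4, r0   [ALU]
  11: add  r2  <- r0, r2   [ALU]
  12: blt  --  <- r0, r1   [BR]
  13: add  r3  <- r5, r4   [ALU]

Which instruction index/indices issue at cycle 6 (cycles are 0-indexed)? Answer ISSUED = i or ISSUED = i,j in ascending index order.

0. ld.MEM @i0  | no-port MEM/BR
1. blt.BR add.ALU @i1+i2  | pair
2. blt.BR mulh.MUL @i3+i4  | pair
3. xor.ALU sll.ALU @i5+i6  | pair
4. and.ALU @i7  | RAW r0
5. mul.MUL ld.MEM @i8+i9  | pair
6. xor.ALU add.ALU @i10+i11  | pair
7. blt.BR add.ALU @i12+i13  | pair

ISSUED = 10,11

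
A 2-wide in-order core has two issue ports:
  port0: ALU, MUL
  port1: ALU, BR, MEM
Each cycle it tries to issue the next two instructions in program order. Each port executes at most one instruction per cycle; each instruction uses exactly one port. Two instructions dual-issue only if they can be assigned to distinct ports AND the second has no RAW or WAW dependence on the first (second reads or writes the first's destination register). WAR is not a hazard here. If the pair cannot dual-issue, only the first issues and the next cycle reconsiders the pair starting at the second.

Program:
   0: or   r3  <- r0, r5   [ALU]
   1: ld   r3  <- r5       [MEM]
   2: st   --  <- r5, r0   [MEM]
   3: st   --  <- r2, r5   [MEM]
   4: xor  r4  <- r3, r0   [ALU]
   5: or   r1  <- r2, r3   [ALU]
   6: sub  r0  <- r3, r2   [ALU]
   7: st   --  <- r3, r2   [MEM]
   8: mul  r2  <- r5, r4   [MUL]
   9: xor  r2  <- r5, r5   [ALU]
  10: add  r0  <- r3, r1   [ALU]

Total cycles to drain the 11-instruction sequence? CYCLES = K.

CYCLES = 7

0. or @i0  | WAW r3
1. ld @i1  | no-port MEM/MEM
2. st @i2  | no-port MEM/MEM
3. st/xor @i3,i4  | dual
4. or/sub @i5,i6  | dual
5. st/mul @i7,i8  | dual
6. xor/add @i9,i10  | dual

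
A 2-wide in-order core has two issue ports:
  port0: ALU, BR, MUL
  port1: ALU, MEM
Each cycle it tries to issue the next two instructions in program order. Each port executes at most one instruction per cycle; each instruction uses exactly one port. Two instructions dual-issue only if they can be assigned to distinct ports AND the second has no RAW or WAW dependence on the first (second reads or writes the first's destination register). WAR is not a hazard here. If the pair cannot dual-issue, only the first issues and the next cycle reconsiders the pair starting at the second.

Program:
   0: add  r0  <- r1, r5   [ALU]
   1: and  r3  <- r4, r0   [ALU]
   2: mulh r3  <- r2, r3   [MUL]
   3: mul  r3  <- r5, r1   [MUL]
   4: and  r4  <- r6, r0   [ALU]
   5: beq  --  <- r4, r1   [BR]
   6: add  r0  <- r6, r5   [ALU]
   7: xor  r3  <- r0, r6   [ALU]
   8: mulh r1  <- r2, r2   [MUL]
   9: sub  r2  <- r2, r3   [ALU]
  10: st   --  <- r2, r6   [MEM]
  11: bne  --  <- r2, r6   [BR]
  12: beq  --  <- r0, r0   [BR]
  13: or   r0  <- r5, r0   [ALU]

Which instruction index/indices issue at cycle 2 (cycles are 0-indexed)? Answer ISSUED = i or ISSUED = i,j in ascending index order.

ISSUED = 2

0. add @i0  | RAW r0
1. and @i1  | RAW+WAW r3
2. mulh @i2  | no-port MUL/MUL
3. mul+and @i3/i4  | 2-wide
4. beq+add @i5/i6  | 2-wide
5. xor+mulh @i7/i8  | 2-wide
6. sub @i9  | RAW r2
7. st+bne @i10/i11  | 2-wide
8. beq+or @i12/i13  | 2-wide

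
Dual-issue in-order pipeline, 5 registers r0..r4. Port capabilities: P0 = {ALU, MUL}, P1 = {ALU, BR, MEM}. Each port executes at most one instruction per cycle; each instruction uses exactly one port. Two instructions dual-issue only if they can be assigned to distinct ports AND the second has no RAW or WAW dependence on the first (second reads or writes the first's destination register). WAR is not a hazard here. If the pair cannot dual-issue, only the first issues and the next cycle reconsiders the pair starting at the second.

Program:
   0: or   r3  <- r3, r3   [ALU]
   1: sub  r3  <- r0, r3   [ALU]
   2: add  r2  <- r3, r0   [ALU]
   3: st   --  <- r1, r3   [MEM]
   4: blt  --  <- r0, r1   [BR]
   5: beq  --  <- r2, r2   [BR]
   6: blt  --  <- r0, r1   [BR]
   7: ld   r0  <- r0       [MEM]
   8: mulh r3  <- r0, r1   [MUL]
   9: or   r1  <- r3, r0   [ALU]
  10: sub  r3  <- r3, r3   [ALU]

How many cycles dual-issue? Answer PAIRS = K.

c0: i0 or  RAW+WAW r3
c1: i1 sub  RAW r3
c2: i2/i3 add st  pair
c3: i4 blt  no-port BR/BR
c4: i5 beq  no-port BR/BR
c5: i6 blt  no-port BR/MEM
c6: i7 ld  RAW r0
c7: i8 mulh  RAW r3
c8: i9/i10 or sub  pair

PAIRS = 2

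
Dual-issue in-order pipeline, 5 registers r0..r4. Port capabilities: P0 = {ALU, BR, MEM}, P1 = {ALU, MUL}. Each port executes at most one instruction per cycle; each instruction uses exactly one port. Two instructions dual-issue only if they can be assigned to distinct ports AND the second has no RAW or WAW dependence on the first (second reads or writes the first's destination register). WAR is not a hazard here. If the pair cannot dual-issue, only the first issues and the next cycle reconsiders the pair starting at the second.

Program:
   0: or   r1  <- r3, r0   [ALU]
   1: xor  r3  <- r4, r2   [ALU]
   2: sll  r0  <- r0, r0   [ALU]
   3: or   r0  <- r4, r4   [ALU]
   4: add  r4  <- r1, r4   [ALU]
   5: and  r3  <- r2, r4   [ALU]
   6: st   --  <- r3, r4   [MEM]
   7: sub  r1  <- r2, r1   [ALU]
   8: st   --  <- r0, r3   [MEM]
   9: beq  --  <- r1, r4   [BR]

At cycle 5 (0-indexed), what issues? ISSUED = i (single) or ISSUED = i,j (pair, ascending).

  cy0 -> i0+i1 (or/xor) 2-wide
  cy1 -> i2 (sll) WAW r0
  cy2 -> i3+i4 (or/add) 2-wide
  cy3 -> i5 (and) RAW r3
  cy4 -> i6+i7 (st/sub) 2-wide
  cy5 -> i8 (st) no-port MEM/BR
  cy6 -> i9 (beq) tail

ISSUED = 8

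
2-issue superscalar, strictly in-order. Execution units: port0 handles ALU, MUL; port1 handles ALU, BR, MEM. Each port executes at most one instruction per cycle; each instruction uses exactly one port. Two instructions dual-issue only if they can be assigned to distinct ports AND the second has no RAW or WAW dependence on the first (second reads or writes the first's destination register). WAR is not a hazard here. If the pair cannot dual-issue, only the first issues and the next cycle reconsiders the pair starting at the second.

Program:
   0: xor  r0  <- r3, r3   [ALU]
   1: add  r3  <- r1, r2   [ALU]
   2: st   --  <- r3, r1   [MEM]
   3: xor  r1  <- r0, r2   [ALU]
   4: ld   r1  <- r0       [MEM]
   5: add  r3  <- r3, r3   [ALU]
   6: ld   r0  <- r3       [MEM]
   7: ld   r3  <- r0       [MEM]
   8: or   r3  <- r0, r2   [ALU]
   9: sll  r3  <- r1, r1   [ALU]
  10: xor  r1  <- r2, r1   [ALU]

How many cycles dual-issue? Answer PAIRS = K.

#0 head=0: xor.ALU+add.ALU i0,i1 dual
#1 head=2: st.MEM+xor.ALU i2,i3 dual
#2 head=4: ld.MEM+add.ALU i4,i5 dual
#3 head=6: ld.MEM i6 no-port MEM/MEM
#4 head=7: ld.MEM i7 WAW r3
#5 head=8: or.ALU i8 WAW r3
#6 head=9: sll.ALU+xor.ALU i9,i10 dual

PAIRS = 4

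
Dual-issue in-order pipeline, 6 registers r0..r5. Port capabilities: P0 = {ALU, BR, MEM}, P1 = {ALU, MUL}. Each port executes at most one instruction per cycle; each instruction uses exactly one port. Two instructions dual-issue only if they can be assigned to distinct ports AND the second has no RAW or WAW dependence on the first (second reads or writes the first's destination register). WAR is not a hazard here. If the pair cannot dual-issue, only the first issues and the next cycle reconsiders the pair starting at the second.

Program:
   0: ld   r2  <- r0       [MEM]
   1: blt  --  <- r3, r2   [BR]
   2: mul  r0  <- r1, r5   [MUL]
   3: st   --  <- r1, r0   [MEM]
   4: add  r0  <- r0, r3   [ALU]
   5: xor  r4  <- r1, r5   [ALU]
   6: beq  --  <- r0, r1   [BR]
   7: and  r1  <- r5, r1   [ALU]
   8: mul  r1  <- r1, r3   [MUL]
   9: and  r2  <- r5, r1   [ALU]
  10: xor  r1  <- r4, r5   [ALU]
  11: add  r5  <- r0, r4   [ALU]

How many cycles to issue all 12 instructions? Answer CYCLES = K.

CYCLES = 8

t=0 i0:ld ; no-port MEM/BR
t=1 i1,i2:blt;mul ; dual
t=2 i3,i4:st;add ; dual
t=3 i5,i6:xor;beq ; dual
t=4 i7:and ; RAW+WAW r1
t=5 i8:mul ; RAW r1
t=6 i9,i10:and;xor ; dual
t=7 i11:add ; tail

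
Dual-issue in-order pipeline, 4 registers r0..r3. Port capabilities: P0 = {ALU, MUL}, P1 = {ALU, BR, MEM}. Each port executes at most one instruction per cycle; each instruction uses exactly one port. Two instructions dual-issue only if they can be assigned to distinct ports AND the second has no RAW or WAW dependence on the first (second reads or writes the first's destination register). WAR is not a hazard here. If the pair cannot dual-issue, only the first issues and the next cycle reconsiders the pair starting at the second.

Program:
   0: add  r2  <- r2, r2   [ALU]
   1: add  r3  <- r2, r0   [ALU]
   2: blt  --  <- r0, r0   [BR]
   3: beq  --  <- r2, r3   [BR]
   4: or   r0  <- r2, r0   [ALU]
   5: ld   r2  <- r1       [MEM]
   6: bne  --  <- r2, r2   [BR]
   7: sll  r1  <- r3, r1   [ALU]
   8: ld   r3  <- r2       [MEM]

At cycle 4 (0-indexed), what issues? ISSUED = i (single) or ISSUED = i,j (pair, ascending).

ISSUED = 6,7

t=0 i0:add ; RAW r2
t=1 i1/i2:add/blt ; dual
t=2 i3/i4:beq/or ; dual
t=3 i5:ld ; no-port MEM/BR
t=4 i6/i7:bne/sll ; dual
t=5 i8:ld ; tail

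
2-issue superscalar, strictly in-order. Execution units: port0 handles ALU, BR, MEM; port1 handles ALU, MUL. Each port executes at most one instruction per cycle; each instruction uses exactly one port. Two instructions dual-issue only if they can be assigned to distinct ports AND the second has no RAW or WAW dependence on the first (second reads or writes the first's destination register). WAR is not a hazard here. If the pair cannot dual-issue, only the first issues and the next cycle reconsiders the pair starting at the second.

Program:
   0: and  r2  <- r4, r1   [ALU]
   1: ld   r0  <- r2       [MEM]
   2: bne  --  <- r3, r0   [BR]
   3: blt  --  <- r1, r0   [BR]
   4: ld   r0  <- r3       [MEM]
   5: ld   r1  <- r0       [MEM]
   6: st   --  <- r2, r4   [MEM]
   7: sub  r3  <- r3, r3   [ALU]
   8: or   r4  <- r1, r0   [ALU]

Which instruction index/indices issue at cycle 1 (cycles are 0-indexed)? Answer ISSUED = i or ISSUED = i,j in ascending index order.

ISSUED = 1

t=0 i0:and.ALU ; RAW r2
t=1 i1:ld.MEM ; no-port MEM/BR
t=2 i2:bne.BR ; no-port BR/BR
t=3 i3:blt.BR ; no-port BR/MEM
t=4 i4:ld.MEM ; no-port MEM/MEM
t=5 i5:ld.MEM ; no-port MEM/MEM
t=6 i6/i7:st.MEM+sub.ALU ; 2-wide
t=7 i8:or.ALU ; tail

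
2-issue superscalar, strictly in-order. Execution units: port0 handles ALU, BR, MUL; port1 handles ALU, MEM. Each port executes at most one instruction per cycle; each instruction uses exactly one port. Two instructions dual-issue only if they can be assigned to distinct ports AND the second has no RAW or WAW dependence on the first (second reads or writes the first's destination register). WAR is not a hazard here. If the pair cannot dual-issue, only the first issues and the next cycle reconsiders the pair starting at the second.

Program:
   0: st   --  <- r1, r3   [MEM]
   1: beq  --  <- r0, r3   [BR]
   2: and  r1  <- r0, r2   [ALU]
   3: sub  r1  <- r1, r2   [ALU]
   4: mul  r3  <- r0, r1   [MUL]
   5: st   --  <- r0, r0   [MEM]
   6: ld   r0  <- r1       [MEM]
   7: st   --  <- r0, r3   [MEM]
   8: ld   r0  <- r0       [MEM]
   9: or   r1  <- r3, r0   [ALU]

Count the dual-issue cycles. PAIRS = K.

PAIRS = 2

  cy0 -> i0+i1 (st+beq) pair
  cy1 -> i2 (and) RAW+WAW r1
  cy2 -> i3 (sub) RAW r1
  cy3 -> i4+i5 (mul+st) pair
  cy4 -> i6 (ld) no-port MEM/MEM
  cy5 -> i7 (st) no-port MEM/MEM
  cy6 -> i8 (ld) RAW r0
  cy7 -> i9 (or) tail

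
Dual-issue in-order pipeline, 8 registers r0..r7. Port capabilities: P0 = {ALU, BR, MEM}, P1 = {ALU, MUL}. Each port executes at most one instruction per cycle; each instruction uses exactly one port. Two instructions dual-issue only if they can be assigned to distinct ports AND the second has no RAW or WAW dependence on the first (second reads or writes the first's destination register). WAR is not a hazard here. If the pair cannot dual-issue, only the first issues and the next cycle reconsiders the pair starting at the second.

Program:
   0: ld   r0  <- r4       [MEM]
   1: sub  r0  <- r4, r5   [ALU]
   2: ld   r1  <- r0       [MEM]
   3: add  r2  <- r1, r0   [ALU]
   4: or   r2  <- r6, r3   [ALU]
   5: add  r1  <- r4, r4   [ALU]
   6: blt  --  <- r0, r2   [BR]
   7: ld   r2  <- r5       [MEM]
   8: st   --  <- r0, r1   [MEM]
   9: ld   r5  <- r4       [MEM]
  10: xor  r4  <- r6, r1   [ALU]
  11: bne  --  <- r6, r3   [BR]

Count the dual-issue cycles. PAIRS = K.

PAIRS = 2

0. ld.MEM @i0  | WAW r0
1. sub.ALU @i1  | RAW r0
2. ld.MEM @i2  | RAW r1
3. add.ALU @i3  | WAW r2
4. or.ALU+add.ALU @i4,i5  | 2-wide
5. blt.BR @i6  | no-port BR/MEM
6. ld.MEM @i7  | no-port MEM/MEM
7. st.MEM @i8  | no-port MEM/MEM
8. ld.MEM+xor.ALU @i9,i10  | 2-wide
9. bne.BR @i11  | tail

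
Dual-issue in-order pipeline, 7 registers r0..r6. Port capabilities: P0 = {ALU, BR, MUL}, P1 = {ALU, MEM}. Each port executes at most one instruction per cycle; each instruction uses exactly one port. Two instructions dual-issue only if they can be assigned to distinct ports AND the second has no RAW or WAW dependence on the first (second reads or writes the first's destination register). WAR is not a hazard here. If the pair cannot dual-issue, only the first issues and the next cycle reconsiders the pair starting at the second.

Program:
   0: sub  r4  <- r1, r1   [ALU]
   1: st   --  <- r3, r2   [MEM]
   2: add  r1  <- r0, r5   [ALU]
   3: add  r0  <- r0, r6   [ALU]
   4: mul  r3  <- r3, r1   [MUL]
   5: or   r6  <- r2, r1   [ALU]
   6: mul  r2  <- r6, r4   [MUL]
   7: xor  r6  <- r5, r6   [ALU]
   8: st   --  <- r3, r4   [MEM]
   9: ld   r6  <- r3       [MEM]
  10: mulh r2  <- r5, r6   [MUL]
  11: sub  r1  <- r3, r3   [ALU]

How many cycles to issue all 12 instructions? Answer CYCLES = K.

CYCLES = 7

c0: i0&i1 sub.ALU;st.MEM  pair
c1: i2&i3 add.ALU;add.ALU  pair
c2: i4&i5 mul.MUL;or.ALU  pair
c3: i6&i7 mul.MUL;xor.ALU  pair
c4: i8 st.MEM  no-port MEM/MEM
c5: i9 ld.MEM  RAW r6
c6: i10&i11 mulh.MUL;sub.ALU  pair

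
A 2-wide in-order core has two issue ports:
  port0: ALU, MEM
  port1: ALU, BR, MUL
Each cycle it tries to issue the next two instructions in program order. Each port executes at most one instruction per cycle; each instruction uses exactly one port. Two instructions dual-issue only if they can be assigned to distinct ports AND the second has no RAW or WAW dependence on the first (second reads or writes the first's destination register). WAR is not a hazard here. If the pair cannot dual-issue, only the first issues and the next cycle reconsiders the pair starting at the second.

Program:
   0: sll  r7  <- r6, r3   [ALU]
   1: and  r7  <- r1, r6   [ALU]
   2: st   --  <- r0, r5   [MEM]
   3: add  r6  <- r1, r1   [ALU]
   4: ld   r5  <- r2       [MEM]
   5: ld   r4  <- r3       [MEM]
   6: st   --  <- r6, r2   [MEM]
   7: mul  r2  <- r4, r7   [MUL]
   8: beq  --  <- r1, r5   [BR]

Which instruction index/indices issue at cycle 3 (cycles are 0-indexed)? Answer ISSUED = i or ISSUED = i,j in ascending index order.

[0] i0  sll  -- WAW r7
[1] i1+i2  and st  -- 2-wide
[2] i3+i4  add ld  -- 2-wide
[3] i5  ld  -- no-port MEM/MEM
[4] i6+i7  st mul  -- 2-wide
[5] i8  beq  -- tail

ISSUED = 5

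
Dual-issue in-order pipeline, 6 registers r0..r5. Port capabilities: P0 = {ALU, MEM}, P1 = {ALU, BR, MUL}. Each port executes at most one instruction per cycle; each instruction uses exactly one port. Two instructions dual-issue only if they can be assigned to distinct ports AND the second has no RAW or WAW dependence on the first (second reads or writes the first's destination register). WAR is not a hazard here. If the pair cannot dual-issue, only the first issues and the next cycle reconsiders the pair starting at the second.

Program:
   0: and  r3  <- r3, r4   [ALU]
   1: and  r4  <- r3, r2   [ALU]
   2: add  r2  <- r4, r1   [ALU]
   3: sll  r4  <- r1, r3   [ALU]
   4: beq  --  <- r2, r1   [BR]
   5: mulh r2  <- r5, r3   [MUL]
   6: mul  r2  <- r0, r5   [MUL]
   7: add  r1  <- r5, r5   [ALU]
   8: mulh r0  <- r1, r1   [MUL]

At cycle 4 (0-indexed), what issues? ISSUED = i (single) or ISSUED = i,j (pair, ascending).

#0 head=0: and i0 RAW r3
#1 head=1: and i1 RAW r4
#2 head=2: add sll i2+i3 dual
#3 head=4: beq i4 no-port BR/MUL
#4 head=5: mulh i5 no-port MUL/MUL
#5 head=6: mul add i6+i7 dual
#6 head=8: mulh i8 tail

ISSUED = 5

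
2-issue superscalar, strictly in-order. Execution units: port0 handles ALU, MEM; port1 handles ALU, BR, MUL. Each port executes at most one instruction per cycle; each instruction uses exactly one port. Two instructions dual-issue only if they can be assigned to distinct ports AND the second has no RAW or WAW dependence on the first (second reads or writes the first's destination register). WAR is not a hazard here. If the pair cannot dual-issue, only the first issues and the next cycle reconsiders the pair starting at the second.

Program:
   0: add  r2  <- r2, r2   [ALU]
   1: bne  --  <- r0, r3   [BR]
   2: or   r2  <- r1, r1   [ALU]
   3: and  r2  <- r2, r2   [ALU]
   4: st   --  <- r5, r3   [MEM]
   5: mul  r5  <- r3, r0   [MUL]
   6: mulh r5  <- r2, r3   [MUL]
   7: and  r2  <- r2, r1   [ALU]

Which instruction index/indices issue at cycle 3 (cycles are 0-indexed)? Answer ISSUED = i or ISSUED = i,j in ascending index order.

  cy0 -> i0,i1 (add.ALU bne.BR) 2-wide
  cy1 -> i2 (or.ALU) RAW+WAW r2
  cy2 -> i3,i4 (and.ALU st.MEM) 2-wide
  cy3 -> i5 (mul.MUL) no-port MUL/MUL
  cy4 -> i6,i7 (mulh.MUL and.ALU) 2-wide

ISSUED = 5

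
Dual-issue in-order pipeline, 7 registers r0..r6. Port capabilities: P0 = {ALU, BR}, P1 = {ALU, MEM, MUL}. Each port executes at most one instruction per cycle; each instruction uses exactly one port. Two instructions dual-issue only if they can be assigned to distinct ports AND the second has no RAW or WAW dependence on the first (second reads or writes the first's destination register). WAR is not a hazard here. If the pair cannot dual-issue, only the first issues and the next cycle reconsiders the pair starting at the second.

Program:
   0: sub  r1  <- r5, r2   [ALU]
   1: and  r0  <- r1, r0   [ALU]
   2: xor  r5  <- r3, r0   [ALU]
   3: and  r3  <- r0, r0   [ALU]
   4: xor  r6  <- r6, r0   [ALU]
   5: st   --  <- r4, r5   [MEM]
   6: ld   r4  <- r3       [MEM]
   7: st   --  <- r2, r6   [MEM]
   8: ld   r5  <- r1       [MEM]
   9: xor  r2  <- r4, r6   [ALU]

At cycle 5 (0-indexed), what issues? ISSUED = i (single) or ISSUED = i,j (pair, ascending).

ISSUED = 7

t=0 i0:sub ; RAW r1
t=1 i1:and ; RAW r0
t=2 i2+i3:xor and ; 2-wide
t=3 i4+i5:xor st ; 2-wide
t=4 i6:ld ; no-port MEM/MEM
t=5 i7:st ; no-port MEM/MEM
t=6 i8+i9:ld xor ; 2-wide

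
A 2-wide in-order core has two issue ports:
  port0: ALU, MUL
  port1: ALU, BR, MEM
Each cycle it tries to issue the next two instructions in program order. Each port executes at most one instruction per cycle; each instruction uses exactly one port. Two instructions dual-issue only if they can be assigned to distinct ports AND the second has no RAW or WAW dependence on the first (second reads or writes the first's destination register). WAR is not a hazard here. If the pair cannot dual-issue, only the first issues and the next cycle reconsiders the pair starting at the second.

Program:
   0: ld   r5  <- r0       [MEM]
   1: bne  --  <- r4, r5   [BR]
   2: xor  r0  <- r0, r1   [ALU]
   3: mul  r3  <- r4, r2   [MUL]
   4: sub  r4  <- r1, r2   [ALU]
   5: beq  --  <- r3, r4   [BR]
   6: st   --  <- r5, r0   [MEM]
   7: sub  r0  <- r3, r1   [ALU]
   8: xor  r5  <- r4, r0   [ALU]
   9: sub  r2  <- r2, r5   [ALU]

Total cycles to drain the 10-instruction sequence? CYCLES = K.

CYCLES = 7

c0: i0 ld  no-port MEM/BR
c1: i1&i2 bne;xor  dual
c2: i3&i4 mul;sub  dual
c3: i5 beq  no-port BR/MEM
c4: i6&i7 st;sub  dual
c5: i8 xor  RAW r5
c6: i9 sub  tail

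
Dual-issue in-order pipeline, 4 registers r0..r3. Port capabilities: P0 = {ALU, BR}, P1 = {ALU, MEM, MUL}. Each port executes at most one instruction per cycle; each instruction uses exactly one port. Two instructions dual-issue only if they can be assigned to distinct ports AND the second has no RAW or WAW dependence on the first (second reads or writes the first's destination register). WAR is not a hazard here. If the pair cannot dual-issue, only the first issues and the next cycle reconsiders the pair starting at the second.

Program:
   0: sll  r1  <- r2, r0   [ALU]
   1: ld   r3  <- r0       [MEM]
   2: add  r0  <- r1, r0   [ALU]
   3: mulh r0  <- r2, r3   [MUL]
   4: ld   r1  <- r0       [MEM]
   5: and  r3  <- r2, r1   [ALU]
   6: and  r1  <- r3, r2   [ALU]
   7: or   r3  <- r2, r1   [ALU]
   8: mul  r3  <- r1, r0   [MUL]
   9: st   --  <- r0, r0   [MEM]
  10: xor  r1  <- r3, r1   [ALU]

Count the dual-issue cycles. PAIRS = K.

PAIRS = 2

t=0 i0&i1:sll ld ; dual
t=1 i2:add ; WAW r0
t=2 i3:mulh ; no-port MUL/MEM
t=3 i4:ld ; RAW r1
t=4 i5:and ; RAW r3
t=5 i6:and ; RAW r1
t=6 i7:or ; WAW r3
t=7 i8:mul ; no-port MUL/MEM
t=8 i9&i10:st xor ; dual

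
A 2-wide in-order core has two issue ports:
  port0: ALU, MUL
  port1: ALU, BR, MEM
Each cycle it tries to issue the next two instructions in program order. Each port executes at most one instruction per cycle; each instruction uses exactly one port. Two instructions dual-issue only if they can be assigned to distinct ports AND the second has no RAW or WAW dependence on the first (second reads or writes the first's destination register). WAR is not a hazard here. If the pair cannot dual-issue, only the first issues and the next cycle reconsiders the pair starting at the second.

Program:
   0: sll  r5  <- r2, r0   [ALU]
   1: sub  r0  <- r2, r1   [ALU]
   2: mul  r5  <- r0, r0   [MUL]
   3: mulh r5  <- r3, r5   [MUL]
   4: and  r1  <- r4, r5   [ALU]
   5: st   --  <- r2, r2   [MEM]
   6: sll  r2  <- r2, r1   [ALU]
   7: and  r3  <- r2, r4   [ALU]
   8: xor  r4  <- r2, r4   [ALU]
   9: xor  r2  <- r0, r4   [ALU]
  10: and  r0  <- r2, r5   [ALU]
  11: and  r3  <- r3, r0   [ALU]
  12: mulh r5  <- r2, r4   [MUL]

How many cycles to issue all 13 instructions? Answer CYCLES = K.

CYCLES = 9

c0: i0+i1 sll.ALU+sub.ALU  2-wide
c1: i2 mul.MUL  no-port MUL/MUL
c2: i3 mulh.MUL  RAW r5
c3: i4+i5 and.ALU+st.MEM  2-wide
c4: i6 sll.ALU  RAW r2
c5: i7+i8 and.ALU+xor.ALU  2-wide
c6: i9 xor.ALU  RAW r2
c7: i10 and.ALU  RAW r0
c8: i11+i12 and.ALU+mulh.MUL  2-wide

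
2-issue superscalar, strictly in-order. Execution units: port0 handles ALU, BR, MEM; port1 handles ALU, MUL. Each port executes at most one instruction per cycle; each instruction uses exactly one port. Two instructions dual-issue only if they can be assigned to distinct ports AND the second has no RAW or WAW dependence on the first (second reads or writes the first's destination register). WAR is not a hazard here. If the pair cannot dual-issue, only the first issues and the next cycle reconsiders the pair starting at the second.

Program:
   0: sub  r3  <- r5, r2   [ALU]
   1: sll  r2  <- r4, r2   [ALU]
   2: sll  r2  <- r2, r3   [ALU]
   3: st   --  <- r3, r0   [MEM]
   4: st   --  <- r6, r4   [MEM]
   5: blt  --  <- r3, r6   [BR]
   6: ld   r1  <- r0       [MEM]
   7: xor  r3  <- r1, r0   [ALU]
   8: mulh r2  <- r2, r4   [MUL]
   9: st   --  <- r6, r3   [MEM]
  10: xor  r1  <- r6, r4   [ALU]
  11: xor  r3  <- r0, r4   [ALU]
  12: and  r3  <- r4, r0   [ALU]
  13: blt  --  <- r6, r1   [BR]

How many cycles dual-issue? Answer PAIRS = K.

t=0 i0,i1:sub/sll ; pair
t=1 i2,i3:sll/st ; pair
t=2 i4:st ; no-port MEM/BR
t=3 i5:blt ; no-port BR/MEM
t=4 i6:ld ; RAW r1
t=5 i7,i8:xor/mulh ; pair
t=6 i9,i10:st/xor ; pair
t=7 i11:xor ; WAW r3
t=8 i12,i13:and/blt ; pair

PAIRS = 5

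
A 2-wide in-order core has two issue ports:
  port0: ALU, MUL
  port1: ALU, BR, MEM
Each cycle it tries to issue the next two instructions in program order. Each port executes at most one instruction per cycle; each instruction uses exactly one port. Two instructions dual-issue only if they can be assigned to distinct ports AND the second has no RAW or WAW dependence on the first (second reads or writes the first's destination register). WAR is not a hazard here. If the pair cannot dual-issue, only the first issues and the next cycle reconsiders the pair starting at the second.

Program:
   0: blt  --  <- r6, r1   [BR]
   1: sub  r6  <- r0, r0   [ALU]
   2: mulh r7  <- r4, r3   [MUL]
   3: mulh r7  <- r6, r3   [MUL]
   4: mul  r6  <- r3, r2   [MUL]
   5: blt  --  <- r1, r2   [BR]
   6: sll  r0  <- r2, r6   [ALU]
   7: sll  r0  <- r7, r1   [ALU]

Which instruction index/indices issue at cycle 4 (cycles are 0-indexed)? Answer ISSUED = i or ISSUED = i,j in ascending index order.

#0 head=0: blt/sub i0/i1 dual
#1 head=2: mulh i2 no-port MUL/MUL
#2 head=3: mulh i3 no-port MUL/MUL
#3 head=4: mul/blt i4/i5 dual
#4 head=6: sll i6 WAW r0
#5 head=7: sll i7 tail

ISSUED = 6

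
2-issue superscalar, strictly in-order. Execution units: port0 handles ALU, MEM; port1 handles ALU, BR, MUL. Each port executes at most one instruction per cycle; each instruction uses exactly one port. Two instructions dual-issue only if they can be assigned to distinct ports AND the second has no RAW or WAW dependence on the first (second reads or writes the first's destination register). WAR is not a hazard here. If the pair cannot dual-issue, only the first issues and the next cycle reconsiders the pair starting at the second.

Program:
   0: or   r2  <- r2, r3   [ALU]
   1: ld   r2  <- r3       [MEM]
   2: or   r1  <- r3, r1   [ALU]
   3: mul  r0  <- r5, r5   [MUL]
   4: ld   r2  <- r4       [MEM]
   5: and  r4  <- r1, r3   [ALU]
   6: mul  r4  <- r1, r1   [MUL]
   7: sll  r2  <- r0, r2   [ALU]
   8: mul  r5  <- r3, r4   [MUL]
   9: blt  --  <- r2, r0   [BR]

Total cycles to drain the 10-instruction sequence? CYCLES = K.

#0 head=0: or i0 WAW r2
#1 head=1: ld;or i1&i2 2-wide
#2 head=3: mul;ld i3&i4 2-wide
#3 head=5: and i5 WAW r4
#4 head=6: mul;sll i6&i7 2-wide
#5 head=8: mul i8 no-port MUL/BR
#6 head=9: blt i9 tail

CYCLES = 7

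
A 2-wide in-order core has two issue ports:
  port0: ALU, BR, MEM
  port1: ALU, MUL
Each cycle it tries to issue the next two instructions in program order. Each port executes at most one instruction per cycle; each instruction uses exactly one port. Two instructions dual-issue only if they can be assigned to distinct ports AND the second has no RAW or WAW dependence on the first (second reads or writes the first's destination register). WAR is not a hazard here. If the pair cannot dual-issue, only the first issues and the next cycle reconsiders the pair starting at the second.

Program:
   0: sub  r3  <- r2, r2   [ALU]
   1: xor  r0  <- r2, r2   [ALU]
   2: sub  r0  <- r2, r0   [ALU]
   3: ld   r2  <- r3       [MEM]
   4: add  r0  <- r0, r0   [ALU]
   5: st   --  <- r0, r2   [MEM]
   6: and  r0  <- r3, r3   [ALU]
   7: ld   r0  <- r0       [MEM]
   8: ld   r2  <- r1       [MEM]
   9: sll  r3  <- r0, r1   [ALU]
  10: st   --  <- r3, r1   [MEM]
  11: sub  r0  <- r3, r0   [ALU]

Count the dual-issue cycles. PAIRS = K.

PAIRS = 5

c0: i0,i1 sub.ALU xor.ALU  2-wide
c1: i2,i3 sub.ALU ld.MEM  2-wide
c2: i4 add.ALU  RAW r0
c3: i5,i6 st.MEM and.ALU  2-wide
c4: i7 ld.MEM  no-port MEM/MEM
c5: i8,i9 ld.MEM sll.ALU  2-wide
c6: i10,i11 st.MEM sub.ALU  2-wide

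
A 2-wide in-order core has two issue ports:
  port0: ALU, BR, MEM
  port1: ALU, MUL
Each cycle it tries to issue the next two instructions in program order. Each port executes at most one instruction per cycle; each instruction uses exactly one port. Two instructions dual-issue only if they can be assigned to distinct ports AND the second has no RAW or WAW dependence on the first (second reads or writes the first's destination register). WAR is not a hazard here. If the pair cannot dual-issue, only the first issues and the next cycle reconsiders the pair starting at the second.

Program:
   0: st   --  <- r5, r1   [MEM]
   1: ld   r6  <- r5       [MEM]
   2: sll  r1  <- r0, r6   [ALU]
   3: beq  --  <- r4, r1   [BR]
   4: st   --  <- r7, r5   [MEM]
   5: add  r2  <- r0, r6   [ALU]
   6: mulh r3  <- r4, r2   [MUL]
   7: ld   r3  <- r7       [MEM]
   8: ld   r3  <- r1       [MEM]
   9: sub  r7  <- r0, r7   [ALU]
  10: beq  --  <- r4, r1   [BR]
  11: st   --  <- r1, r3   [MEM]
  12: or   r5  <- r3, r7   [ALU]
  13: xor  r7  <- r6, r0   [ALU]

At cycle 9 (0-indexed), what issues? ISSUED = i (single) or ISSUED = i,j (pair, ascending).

#0 head=0: st i0 no-port MEM/MEM
#1 head=1: ld i1 RAW r6
#2 head=2: sll i2 RAW r1
#3 head=3: beq i3 no-port BR/MEM
#4 head=4: st;add i4&i5 dual
#5 head=6: mulh i6 WAW r3
#6 head=7: ld i7 no-port MEM/MEM
#7 head=8: ld;sub i8&i9 dual
#8 head=10: beq i10 no-port BR/MEM
#9 head=11: st;or i11&i12 dual
#10 head=13: xor i13 tail

ISSUED = 11,12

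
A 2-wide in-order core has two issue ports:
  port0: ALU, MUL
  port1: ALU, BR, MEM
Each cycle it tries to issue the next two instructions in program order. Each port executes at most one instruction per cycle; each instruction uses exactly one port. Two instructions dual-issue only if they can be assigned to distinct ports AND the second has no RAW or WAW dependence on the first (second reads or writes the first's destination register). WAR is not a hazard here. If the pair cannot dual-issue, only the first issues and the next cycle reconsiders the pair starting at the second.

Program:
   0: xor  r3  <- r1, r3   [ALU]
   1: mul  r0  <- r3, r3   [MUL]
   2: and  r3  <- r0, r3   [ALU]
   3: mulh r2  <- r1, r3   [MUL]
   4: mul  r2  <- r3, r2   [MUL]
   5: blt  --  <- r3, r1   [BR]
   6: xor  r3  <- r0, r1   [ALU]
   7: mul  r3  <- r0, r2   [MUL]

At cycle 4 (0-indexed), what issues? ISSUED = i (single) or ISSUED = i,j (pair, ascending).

c0: i0 xor  RAW r3
c1: i1 mul  RAW r0
c2: i2 and  RAW r3
c3: i3 mulh  no-port MUL/MUL
c4: i4/i5 mul/blt  pair
c5: i6 xor  WAW r3
c6: i7 mul  tail

ISSUED = 4,5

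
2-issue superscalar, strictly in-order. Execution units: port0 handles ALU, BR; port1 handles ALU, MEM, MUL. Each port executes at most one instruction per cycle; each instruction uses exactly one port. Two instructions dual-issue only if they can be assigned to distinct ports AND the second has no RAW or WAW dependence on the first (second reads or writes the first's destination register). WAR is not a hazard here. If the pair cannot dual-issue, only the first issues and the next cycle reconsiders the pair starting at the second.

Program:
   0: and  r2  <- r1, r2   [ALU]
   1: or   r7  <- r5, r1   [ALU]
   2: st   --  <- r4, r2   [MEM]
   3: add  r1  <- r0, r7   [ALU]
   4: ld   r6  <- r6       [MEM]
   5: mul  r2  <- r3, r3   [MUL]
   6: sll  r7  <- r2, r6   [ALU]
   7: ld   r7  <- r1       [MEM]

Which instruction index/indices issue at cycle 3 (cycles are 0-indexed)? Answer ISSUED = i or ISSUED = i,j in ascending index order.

0. and;or @i0&i1  | pair
1. st;add @i2&i3  | pair
2. ld @i4  | no-port MEM/MUL
3. mul @i5  | RAW r2
4. sll @i6  | WAW r7
5. ld @i7  | tail

ISSUED = 5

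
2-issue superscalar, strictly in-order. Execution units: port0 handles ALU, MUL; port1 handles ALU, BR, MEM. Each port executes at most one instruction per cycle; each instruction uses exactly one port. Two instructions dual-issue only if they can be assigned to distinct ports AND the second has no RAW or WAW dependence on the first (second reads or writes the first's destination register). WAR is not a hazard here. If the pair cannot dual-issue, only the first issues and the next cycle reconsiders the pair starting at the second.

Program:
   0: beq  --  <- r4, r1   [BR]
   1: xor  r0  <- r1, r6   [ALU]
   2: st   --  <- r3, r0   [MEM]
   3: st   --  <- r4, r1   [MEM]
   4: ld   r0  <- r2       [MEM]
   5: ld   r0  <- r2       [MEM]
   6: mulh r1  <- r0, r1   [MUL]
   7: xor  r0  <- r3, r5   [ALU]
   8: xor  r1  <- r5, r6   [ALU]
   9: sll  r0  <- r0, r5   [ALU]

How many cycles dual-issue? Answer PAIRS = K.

[0] i0,i1  beq.BR/xor.ALU  -- dual
[1] i2  st.MEM  -- no-port MEM/MEM
[2] i3  st.MEM  -- no-port MEM/MEM
[3] i4  ld.MEM  -- no-port MEM/MEM
[4] i5  ld.MEM  -- RAW r0
[5] i6,i7  mulh.MUL/xor.ALU  -- dual
[6] i8,i9  xor.ALU/sll.ALU  -- dual

PAIRS = 3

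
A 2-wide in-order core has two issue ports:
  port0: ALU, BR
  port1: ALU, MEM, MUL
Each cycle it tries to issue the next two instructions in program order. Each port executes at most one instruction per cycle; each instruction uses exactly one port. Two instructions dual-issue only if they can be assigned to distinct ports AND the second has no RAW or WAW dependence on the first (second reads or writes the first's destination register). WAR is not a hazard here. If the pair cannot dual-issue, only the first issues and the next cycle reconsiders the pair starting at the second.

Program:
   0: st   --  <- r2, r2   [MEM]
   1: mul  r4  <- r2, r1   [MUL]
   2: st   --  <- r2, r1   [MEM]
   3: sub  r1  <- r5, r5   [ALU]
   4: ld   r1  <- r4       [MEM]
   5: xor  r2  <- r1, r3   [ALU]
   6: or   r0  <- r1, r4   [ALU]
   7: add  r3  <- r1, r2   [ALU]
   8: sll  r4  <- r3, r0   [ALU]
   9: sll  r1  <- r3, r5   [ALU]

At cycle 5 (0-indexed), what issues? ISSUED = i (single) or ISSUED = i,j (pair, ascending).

  cy0 -> i0 (st) no-port MEM/MUL
  cy1 -> i1 (mul) no-port MUL/MEM
  cy2 -> i2/i3 (st+sub) 2-wide
  cy3 -> i4 (ld) RAW r1
  cy4 -> i5/i6 (xor+or) 2-wide
  cy5 -> i7 (add) RAW r3
  cy6 -> i8/i9 (sll+sll) 2-wide

ISSUED = 7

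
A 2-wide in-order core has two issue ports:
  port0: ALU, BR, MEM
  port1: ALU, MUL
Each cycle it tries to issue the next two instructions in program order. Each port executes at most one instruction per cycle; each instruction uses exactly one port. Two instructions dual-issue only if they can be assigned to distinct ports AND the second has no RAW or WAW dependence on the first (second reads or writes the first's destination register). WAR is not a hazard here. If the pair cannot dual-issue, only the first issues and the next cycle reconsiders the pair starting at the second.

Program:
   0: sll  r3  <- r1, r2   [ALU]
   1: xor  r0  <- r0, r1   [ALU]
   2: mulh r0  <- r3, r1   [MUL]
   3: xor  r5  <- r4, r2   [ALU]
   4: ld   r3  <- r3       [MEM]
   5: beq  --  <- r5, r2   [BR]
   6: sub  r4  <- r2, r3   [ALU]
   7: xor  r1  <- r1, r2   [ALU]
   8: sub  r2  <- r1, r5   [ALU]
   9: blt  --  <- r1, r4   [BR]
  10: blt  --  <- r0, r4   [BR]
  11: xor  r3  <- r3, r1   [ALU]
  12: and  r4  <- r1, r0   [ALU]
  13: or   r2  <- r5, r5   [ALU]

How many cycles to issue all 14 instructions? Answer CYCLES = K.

c0: i0/i1 sll.ALU+xor.ALU  2-wide
c1: i2/i3 mulh.MUL+xor.ALU  2-wide
c2: i4 ld.MEM  no-port MEM/BR
c3: i5/i6 beq.BR+sub.ALU  2-wide
c4: i7 xor.ALU  RAW r1
c5: i8/i9 sub.ALU+blt.BR  2-wide
c6: i10/i11 blt.BR+xor.ALU  2-wide
c7: i12/i13 and.ALU+or.ALU  2-wide

CYCLES = 8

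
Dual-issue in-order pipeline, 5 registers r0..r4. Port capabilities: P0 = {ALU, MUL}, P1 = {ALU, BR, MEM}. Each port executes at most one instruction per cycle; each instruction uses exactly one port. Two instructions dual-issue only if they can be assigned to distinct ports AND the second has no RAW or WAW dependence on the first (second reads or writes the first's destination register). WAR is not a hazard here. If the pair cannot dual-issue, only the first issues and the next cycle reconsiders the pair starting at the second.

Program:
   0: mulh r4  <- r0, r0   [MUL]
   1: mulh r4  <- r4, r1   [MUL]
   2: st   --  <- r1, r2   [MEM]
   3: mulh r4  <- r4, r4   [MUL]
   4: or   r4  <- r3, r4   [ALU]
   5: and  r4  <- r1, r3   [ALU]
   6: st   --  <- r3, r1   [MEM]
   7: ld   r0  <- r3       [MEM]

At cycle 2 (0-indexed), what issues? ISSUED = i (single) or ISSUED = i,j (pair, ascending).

#0 head=0: mulh i0 no-port MUL/MUL
#1 head=1: mulh+st i1&i2 pair
#2 head=3: mulh i3 RAW+WAW r4
#3 head=4: or i4 WAW r4
#4 head=5: and+st i5&i6 pair
#5 head=7: ld i7 tail

ISSUED = 3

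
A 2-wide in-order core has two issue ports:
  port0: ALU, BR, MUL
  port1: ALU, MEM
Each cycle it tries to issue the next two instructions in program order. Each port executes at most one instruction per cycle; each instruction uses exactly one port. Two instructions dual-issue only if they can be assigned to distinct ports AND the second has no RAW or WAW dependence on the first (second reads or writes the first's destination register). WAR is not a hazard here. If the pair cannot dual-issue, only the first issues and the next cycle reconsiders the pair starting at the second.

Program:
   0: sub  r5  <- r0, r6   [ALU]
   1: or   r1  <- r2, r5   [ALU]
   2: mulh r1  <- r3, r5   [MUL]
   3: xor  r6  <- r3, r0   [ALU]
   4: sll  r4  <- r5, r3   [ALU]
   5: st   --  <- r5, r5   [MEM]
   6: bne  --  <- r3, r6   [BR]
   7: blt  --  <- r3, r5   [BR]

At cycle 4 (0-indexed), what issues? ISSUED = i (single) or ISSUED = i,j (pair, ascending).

ISSUED = 6

t=0 i0:sub ; RAW r5
t=1 i1:or ; WAW r1
t=2 i2+i3:mulh/xor ; 2-wide
t=3 i4+i5:sll/st ; 2-wide
t=4 i6:bne ; no-port BR/BR
t=5 i7:blt ; tail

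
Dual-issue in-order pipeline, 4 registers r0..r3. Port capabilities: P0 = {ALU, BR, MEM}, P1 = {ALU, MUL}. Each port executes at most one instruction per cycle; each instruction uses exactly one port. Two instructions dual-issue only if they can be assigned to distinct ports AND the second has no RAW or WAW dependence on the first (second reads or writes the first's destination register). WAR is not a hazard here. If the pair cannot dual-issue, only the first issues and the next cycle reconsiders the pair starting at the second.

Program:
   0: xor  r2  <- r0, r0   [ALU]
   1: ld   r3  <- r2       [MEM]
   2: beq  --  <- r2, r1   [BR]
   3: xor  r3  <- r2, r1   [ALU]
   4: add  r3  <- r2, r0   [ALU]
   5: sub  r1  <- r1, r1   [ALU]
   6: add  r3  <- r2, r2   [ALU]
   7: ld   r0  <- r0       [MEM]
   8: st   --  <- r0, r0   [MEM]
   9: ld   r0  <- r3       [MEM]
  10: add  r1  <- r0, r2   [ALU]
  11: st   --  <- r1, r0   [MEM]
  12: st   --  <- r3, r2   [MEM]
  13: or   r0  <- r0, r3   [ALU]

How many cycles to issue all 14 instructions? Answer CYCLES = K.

0. xor @i0  | RAW r2
1. ld @i1  | no-port MEM/BR
2. beq+xor @i2,i3  | 2-wide
3. add+sub @i4,i5  | 2-wide
4. add+ld @i6,i7  | 2-wide
5. st @i8  | no-port MEM/MEM
6. ld @i9  | RAW r0
7. add @i10  | RAW r1
8. st @i11  | no-port MEM/MEM
9. st+or @i12,i13  | 2-wide

CYCLES = 10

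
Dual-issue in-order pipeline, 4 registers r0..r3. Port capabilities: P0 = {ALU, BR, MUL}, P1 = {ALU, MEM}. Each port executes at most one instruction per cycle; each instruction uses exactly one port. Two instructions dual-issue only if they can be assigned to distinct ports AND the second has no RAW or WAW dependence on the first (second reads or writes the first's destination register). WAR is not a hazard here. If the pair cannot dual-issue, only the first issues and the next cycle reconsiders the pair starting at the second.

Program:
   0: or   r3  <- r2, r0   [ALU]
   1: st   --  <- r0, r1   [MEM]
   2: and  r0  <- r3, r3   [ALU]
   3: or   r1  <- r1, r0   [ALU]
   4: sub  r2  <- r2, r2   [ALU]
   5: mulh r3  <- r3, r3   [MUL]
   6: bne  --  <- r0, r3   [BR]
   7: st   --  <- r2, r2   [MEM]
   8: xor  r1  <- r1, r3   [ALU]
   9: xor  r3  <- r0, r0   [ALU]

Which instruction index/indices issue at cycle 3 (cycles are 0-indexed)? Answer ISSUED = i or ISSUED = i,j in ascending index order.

  cy0 -> i0,i1 (or.ALU/st.MEM) dual
  cy1 -> i2 (and.ALU) RAW r0
  cy2 -> i3,i4 (or.ALU/sub.ALU) dual
  cy3 -> i5 (mulh.MUL) no-port MUL/BR
  cy4 -> i6,i7 (bne.BR/st.MEM) dual
  cy5 -> i8,i9 (xor.ALU/xor.ALU) dual

ISSUED = 5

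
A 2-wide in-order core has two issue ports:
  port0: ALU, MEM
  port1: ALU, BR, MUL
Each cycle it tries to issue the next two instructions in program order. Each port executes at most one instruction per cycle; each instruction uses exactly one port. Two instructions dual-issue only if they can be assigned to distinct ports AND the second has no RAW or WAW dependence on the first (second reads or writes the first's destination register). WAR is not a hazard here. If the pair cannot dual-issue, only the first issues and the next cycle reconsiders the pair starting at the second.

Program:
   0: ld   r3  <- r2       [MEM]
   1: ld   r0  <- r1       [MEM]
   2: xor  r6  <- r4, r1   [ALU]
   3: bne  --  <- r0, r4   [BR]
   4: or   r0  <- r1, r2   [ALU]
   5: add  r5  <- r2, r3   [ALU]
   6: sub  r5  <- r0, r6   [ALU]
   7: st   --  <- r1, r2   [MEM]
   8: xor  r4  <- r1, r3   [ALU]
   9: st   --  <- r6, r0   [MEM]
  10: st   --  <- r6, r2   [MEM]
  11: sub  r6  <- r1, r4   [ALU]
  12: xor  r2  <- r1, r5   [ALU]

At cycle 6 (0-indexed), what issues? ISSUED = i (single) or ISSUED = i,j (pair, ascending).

ISSUED = 10,11

[0] i0  ld  -- no-port MEM/MEM
[1] i1,i2  ld xor  -- 2-wide
[2] i3,i4  bne or  -- 2-wide
[3] i5  add  -- WAW r5
[4] i6,i7  sub st  -- 2-wide
[5] i8,i9  xor st  -- 2-wide
[6] i10,i11  st sub  -- 2-wide
[7] i12  xor  -- tail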